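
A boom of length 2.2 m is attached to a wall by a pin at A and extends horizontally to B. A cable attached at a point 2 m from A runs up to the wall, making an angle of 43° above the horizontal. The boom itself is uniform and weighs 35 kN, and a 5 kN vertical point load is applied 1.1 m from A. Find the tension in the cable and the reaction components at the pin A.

T = 32.26 kN, A_x = 23.59 kN, A_y = 18.00 kN

ΣM about A: T·sin43°·2 − 35·1.1 − 5·1.1 = 0 → T = 44/(2·0.681998) = 32.2582 ≈ 32.26 kN.
ΣF_x = 0: A_x − T·cos43° = 0 → A_x = 32.2582 × 0.731354 = 23.59 kN.
ΣF_y = 0: A_y + T·sin43° − 35 − 5 = 0 → A_y = 40 − 32.2582 × 0.681998 = 18.00 kN.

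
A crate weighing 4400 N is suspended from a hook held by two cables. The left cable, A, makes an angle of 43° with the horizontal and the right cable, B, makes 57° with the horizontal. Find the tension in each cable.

T_A = 2433 N, T_B = 3268 N

ΣF_x = 0: −T_A·cos43° + T_B·cos57° = 0 → T_B = 1.34282·T_A.
ΣF_y = 0: T_A·sin43° + T_B·sin57° = 4400.
Substitute: T_A·(0.681998 + 1.34282·0.838671) = 4400 → T_A = 2433.38 ≈ 2433 N.
Then T_B = 1.34282 × 2433.38 = 3268 N.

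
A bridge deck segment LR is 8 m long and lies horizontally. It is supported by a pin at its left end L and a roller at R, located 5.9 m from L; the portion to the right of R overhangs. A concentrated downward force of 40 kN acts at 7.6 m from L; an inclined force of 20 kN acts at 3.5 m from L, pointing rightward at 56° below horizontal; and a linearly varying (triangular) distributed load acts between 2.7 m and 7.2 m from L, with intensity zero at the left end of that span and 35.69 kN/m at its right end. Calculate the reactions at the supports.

L_x = -11.18 kN, L_y = -2.059 kN, R_y = 138.9 kN

Resultant of the triangular load: ½ × 35.69 × 4.5 = 80.3025 kN, acting at 5.7 m from L (one-third of the span from the peak).
Moments about L: R_y·5.9 − 40·7.6 − 20·sin56°·3.5 − (½·35.69·4.5)·5.7 = 0 → R_y = 819.757/5.9 = 138.942 ≈ 138.9 kN.
ΣF_y = 0: L_y + 138.942 − 40 − 20·sin56° − ½·35.69·4.5 = 0 → L_y = -2.059 kN.
ΣF_x = 0: L_x + 20·cos56° = 0 → L_x = -11.18 kN.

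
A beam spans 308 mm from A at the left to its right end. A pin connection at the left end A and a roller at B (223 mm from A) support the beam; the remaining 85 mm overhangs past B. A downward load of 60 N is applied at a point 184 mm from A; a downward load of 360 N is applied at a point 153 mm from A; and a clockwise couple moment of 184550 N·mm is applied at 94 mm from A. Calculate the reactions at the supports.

Taking moments about A: B_y·223 − 60·184 − 360·153 − 184550 = 0 → B_y = 250670/223 = 1124.08 ≈ 1124 N.
ΣF_y = 0: A_y + 1124.08 − 60 − 360 = 0 → A_y = -704.1 N.
ΣF_x = 0: no horizontal applied forces, so A_x = 0.

A_x = 0, A_y = -704.1 N, B_y = 1124 N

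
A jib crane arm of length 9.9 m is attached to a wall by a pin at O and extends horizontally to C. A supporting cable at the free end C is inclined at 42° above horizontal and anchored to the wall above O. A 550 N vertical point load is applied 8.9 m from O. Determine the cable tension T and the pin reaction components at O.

ΣM about O: T·sin42°·9.9 − 550·8.9 = 0 → T = 4895/(9.9·0.669131) = 738.935 ≈ 738.9 N.
ΣF_x = 0: O_x − T·cos42° = 0 → O_x = 738.935 × 0.743145 = 549.1 N.
ΣF_y = 0: O_y + T·sin42° − 550 = 0 → O_y = 550 − 738.935 × 0.669131 = 55.56 N.

T = 738.9 N, O_x = 549.1 N, O_y = 55.56 N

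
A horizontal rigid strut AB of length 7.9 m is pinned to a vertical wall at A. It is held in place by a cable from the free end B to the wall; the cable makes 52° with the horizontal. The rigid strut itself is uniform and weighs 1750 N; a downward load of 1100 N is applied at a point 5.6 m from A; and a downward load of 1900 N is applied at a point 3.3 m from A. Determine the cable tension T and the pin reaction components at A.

ΣM about A: T·sin52°·7.9 − 1750·3.95 − 1100·5.6 − 1900·3.3 = 0 → T = 19342.5/(7.9·0.788011) = 3107.09 ≈ 3107 N.
ΣF_x = 0: A_x − T·cos52° = 0 → A_x = 3107.09 × 0.615661 = 1913 N.
ΣF_y = 0: A_y + T·sin52° − 1750 − 1100 − 1900 = 0 → A_y = 4750 − 3107.09 × 0.788011 = 2302 N.

T = 3107 N, A_x = 1913 N, A_y = 2302 N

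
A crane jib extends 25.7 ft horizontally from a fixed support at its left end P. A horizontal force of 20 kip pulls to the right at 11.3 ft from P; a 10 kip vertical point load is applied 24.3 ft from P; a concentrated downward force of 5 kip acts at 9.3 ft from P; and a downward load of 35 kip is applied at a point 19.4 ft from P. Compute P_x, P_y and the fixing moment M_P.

P_x = -20.00 kip, P_y = 50.00 kip, M_P = 968.5 kip·ft

ΣF_x = 0: P_x + 20 = 0 → P_x = -20.00 kip.
ΣF_y = 0: P_y − 10 − 5 − 35 = 0 → P_y = 50.00 kip.
ΣM about P: M_P − 10·24.3 − 5·9.3 − 35·19.4 = 0 → M_P = 968.5 kip·ft.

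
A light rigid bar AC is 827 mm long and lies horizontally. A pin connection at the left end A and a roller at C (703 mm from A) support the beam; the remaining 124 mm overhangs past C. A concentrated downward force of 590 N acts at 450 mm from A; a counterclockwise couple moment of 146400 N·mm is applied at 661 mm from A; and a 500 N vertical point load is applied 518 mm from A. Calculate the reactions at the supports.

A_x = 0, A_y = 552.2 N, C_y = 537.8 N

Taking moments about A: C_y·703 − 590·450 + 146400 − 500·518 = 0 → C_y = 378100/703 = 537.838 ≈ 537.8 N.
ΣF_y = 0: A_y + 537.838 − 590 − 500 = 0 → A_y = 552.2 N.
ΣF_x = 0: no horizontal applied forces, so A_x = 0.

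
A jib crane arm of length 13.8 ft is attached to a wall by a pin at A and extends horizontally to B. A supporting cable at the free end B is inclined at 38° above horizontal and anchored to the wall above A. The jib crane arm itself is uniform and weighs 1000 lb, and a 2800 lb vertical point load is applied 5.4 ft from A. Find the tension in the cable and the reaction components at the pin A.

T = 2592 lb, A_x = 2042 lb, A_y = 2204 lb

ΣM about A: T·sin38°·13.8 − 1000·6.9 − 2800·5.4 = 0 → T = 22020/(13.8·0.615661) = 2591.77 ≈ 2592 lb.
ΣF_x = 0: A_x − T·cos38° = 0 → A_x = 2591.77 × 0.788011 = 2042 lb.
ΣF_y = 0: A_y + T·sin38° − 1000 − 2800 = 0 → A_y = 3800 − 2591.77 × 0.615661 = 2204 lb.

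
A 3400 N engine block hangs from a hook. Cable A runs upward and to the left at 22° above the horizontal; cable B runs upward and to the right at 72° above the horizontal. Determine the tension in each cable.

ΣF_x = 0: −T_A·cos22° + T_B·cos72° = 0 → T_B = 3.00043·T_A.
ΣF_y = 0: T_A·sin22° + T_B·sin72° = 3400.
Substitute: T_A·(0.374607 + 3.00043·0.951057) = 3400 → T_A = 1053.22 ≈ 1053 N.
Then T_B = 3.00043 × 1053.22 = 3160 N.

T_A = 1053 N, T_B = 3160 N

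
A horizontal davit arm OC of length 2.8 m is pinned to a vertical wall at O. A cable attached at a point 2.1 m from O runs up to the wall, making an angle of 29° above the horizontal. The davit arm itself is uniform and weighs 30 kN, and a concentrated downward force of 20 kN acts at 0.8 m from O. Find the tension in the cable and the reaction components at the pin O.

ΣM about O: T·sin29°·2.1 − 30·1.4 − 20·0.8 = 0 → T = 58/(2.1·0.48481) = 56.9688 ≈ 56.97 kN.
ΣF_x = 0: O_x − T·cos29° = 0 → O_x = 56.9688 × 0.87462 = 49.83 kN.
ΣF_y = 0: O_y + T·sin29° − 30 − 20 = 0 → O_y = 50 − 56.9688 × 0.48481 = 22.38 kN.

T = 56.97 kN, O_x = 49.83 kN, O_y = 22.38 kN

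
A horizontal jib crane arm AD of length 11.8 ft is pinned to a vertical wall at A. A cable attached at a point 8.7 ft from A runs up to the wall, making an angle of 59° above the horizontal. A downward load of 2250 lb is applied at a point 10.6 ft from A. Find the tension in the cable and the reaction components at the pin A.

T = 3198 lb, A_x = 1647 lb, A_y = -491.4 lb

ΣM about A: T·sin59°·8.7 − 2250·10.6 = 0 → T = 23850/(8.7·0.857167) = 3198.19 ≈ 3198 lb.
ΣF_x = 0: A_x − T·cos59° = 0 → A_x = 3198.19 × 0.515038 = 1647 lb.
ΣF_y = 0: A_y + T·sin59° − 2250 = 0 → A_y = 2250 − 3198.19 × 0.857167 = -491.4 lb.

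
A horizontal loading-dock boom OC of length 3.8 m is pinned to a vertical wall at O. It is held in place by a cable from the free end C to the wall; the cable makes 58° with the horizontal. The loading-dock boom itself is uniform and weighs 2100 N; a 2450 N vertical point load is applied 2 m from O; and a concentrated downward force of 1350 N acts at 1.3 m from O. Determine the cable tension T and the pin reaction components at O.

ΣM about O: T·sin58°·3.8 − 2100·1.9 − 2450·2 − 1350·1.3 = 0 → T = 10645/(3.8·0.848048) = 3303.25 ≈ 3303 N.
ΣF_x = 0: O_x − T·cos58° = 0 → O_x = 3303.25 × 0.529919 = 1750 N.
ΣF_y = 0: O_y + T·sin58° − 2100 − 2450 − 1350 = 0 → O_y = 5900 − 3303.25 × 0.848048 = 3099 N.

T = 3303 N, O_x = 1750 N, O_y = 3099 N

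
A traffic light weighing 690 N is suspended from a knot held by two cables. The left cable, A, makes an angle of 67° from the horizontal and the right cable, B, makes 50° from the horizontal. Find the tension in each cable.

T_A = 497.8 N, T_B = 302.6 N

ΣF_x = 0: −T_A·cos67° + T_B·cos50° = 0 → T_B = 0.60787·T_A.
ΣF_y = 0: T_A·sin67° + T_B·sin50° = 690.
Substitute: T_A·(0.920505 + 0.60787·0.766044) = 690 → T_A = 497.778 ≈ 497.8 N.
Then T_B = 0.60787 × 497.778 = 302.6 N.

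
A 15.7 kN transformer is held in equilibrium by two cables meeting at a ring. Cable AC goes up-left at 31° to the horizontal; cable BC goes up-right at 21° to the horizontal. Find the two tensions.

T_AC = 18.60 kN, T_BC = 17.08 kN

ΣF_x = 0: −T_AC·cos31° + T_BC·cos21° = 0 → T_BC = 0.91815·T_AC.
ΣF_y = 0: T_AC·sin31° + T_BC·sin21° = 15.7.
Substitute: T_AC·(0.515038 + 0.91815·0.358368) = 15.7 → T_AC = 18.6003 ≈ 18.60 kN.
Then T_BC = 0.91815 × 18.6003 = 17.08 kN.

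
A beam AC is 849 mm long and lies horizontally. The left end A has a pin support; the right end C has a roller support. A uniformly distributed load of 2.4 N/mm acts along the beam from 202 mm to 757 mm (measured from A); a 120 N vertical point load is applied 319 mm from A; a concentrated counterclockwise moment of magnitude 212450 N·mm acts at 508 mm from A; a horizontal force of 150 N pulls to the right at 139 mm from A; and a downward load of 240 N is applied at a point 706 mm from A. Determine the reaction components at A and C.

Resultant of the distributed load: 2.4 × 555 = 1332 N at 479.5 mm from A.
Taking moments about A: C_y·849 − (2.4·555)·479.5 − 120·319 + 212450 − 240·706 = 0 → C_y = 633964/849 = 746.718 ≈ 746.7 N.
ΣF_y = 0: A_y + 746.718 − 2.4·555 − 120 − 240 = 0 → A_y = 945.3 N.
ΣF_x = 0: A_x + 150 = 0 → A_x = -150.0 N.

A_x = -150.0 N, A_y = 945.3 N, C_y = 746.7 N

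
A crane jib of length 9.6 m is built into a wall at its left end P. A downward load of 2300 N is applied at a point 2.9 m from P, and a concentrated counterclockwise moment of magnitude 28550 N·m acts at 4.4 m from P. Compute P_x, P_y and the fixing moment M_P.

P_x = 0, P_y = 2300 N, M_P = -21880 N·m

ΣF_x = 0: P_x = 0.
ΣF_y = 0: P_y − 2300 = 0 → P_y = 2300 N.
ΣM about P: M_P − 2300·2.9 + 28550 = 0 → M_P = -21880 N·m.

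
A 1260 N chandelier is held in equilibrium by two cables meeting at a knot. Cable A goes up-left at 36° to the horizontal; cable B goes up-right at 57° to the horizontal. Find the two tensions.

T_A = 687.2 N, T_B = 1021 N

ΣF_x = 0: −T_A·cos36° + T_B·cos57° = 0 → T_B = 1.48542·T_A.
ΣF_y = 0: T_A·sin36° + T_B·sin57° = 1260.
Substitute: T_A·(0.587785 + 1.48542·0.838671) = 1260 → T_A = 687.186 ≈ 687.2 N.
Then T_B = 1.48542 × 687.186 = 1021 N.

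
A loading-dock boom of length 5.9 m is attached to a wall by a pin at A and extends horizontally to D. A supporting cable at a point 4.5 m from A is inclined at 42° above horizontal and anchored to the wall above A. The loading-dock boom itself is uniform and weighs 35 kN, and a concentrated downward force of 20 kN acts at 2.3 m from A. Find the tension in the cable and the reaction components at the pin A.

ΣM about A: T·sin42°·4.5 − 35·2.95 − 20·2.3 = 0 → T = 149.25/(4.5·0.669131) = 49.5668 ≈ 49.57 kN.
ΣF_x = 0: A_x − T·cos42° = 0 → A_x = 49.5668 × 0.743145 = 36.84 kN.
ΣF_y = 0: A_y + T·sin42° − 35 − 20 = 0 → A_y = 55 − 49.5668 × 0.669131 = 21.83 kN.

T = 49.57 kN, A_x = 36.84 kN, A_y = 21.83 kN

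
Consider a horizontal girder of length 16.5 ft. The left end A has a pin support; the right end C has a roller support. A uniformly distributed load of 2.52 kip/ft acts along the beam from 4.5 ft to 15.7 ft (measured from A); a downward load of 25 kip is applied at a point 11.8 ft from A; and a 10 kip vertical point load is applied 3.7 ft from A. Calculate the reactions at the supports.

Resultant of the distributed load: 2.52 × 11.2 = 28.224 kip at 10.1 ft from A.
Taking moments about A: C_y·16.5 − (2.52·11.2)·10.1 − 25·11.8 − 10·3.7 = 0 → C_y = 617.0624/16.5 = 37.3977 ≈ 37.40 kip.
ΣF_y = 0: A_y + 37.3977 − 2.52·11.2 − 25 − 10 = 0 → A_y = 25.83 kip.
ΣF_x = 0: no horizontal applied forces, so A_x = 0.

A_x = 0, A_y = 25.83 kip, C_y = 37.40 kip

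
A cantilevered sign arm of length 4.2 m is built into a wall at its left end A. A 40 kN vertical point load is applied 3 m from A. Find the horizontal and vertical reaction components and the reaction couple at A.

A_x = 0, A_y = 40.00 kN, M_A = 120.0 kN·m

ΣF_x = 0: A_x = 0.
ΣF_y = 0: A_y − 40 = 0 → A_y = 40.00 kN.
ΣM about A: M_A − 40·3 = 0 → M_A = 120.0 kN·m.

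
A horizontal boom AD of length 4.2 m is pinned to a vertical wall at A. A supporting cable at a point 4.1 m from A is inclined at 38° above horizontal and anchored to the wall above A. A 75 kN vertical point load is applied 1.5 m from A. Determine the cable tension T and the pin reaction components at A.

T = 44.57 kN, A_x = 35.12 kN, A_y = 47.56 kN

ΣM about A: T·sin38°·4.1 − 75·1.5 = 0 → T = 112.5/(4.1·0.615661) = 44.5684 ≈ 44.57 kN.
ΣF_x = 0: A_x − T·cos38° = 0 → A_x = 44.5684 × 0.788011 = 35.12 kN.
ΣF_y = 0: A_y + T·sin38° − 75 = 0 → A_y = 75 − 44.5684 × 0.615661 = 47.56 kN.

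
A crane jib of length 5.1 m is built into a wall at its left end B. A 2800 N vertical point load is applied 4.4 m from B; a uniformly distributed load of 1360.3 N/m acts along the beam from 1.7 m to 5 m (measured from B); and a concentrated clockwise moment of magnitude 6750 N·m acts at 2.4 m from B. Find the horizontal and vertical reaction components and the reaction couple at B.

B_x = 0, B_y = 7289 N, M_B = 34110 N·m

Resultant of the distributed load: 1360.3 × 3.3 = 4488.99 N at 3.35 m from B.
ΣF_x = 0: B_x = 0.
ΣF_y = 0: B_y − 2800 − 1360.3·3.3 = 0 → B_y = 7289 N.
ΣM about B: M_B − 2800·4.4 − (1360.3·3.3)·3.35 − 6750 = 0 → M_B = 34110 N·m.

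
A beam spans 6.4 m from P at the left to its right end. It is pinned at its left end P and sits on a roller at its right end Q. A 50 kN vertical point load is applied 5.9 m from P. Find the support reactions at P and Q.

P_x = 0, P_y = 3.906 kN, Q_y = 46.09 kN

Moments about P: Q_y·6.4 − 50·5.9 = 0 → Q_y = 295/6.4 = 46.0938 ≈ 46.09 kN.
ΣF_y = 0: P_y + 46.0938 − 50 = 0 → P_y = 3.906 kN.
ΣF_x = 0: no horizontal applied forces, so P_x = 0.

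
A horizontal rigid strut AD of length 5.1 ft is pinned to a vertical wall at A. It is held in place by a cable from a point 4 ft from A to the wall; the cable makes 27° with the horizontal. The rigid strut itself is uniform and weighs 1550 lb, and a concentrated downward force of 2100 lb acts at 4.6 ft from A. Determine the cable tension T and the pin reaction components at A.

ΣM about A: T·sin27°·4 − 1550·2.55 − 2100·4.6 = 0 → T = 13612.5/(4·0.45399) = 7496.04 ≈ 7496 lb.
ΣF_x = 0: A_x − T·cos27° = 0 → A_x = 7496.04 × 0.891007 = 6679 lb.
ΣF_y = 0: A_y + T·sin27° − 1550 − 2100 = 0 → A_y = 3650 − 7496.04 × 0.45399 = 246.9 lb.

T = 7496 lb, A_x = 6679 lb, A_y = 246.9 lb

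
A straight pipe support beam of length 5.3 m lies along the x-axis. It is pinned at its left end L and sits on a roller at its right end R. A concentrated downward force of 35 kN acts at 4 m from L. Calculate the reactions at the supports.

Taking moments about L: R_y·5.3 − 35·4 = 0 → R_y = 140/5.3 = 26.4151 ≈ 26.42 kN.
ΣF_y = 0: L_y + 26.4151 − 35 = 0 → L_y = 8.585 kN.
ΣF_x = 0: no horizontal applied forces, so L_x = 0.

L_x = 0, L_y = 8.585 kN, R_y = 26.42 kN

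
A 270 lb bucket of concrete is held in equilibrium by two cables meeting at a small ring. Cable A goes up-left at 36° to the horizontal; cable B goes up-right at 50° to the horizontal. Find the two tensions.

T_A = 174.0 lb, T_B = 219.0 lb

ΣF_x = 0: −T_A·cos36° + T_B·cos50° = 0 → T_B = 1.25861·T_A.
ΣF_y = 0: T_A·sin36° + T_B·sin50° = 270.
Substitute: T_A·(0.587785 + 1.25861·0.766044) = 270 → T_A = 173.976 ≈ 174.0 lb.
Then T_B = 1.25861 × 173.976 = 219.0 lb.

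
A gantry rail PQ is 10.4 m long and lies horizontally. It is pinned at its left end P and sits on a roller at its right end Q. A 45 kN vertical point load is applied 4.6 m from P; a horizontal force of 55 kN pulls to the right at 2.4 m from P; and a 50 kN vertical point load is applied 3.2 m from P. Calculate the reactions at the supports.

Taking moments about P: Q_y·10.4 − 45·4.6 − 50·3.2 = 0 → Q_y = 367/10.4 = 35.2885 ≈ 35.29 kN.
ΣF_y = 0: P_y + 35.2885 − 45 − 50 = 0 → P_y = 59.71 kN.
ΣF_x = 0: P_x + 55 = 0 → P_x = -55.00 kN.

P_x = -55.00 kN, P_y = 59.71 kN, Q_y = 35.29 kN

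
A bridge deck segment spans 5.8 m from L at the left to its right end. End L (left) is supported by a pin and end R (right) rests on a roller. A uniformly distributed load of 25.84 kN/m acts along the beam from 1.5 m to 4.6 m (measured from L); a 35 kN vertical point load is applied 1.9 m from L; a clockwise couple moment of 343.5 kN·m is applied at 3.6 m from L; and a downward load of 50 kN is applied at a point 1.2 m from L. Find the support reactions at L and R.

Resultant of the distributed load: 25.84 × 3.1 = 80.104 kN at 3.05 m from L.
Taking moments about L: R_y·5.8 − (25.84·3.1)·3.05 − 35·1.9 − 343.5 − 50·1.2 = 0 → R_y = 714.3172/5.8 = 123.158 ≈ 123.2 kN.
ΣF_y = 0: L_y + 123.158 − 25.84·3.1 − 35 − 50 = 0 → L_y = 41.95 kN.
ΣF_x = 0: no horizontal applied forces, so L_x = 0.

L_x = 0, L_y = 41.95 kN, R_y = 123.2 kN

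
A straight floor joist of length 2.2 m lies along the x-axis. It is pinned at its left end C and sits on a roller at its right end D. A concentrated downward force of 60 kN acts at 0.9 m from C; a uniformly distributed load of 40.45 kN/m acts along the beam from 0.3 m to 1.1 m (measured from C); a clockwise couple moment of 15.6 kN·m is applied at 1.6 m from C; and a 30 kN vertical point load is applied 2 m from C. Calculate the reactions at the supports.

C_x = 0, C_y = 53.15 kN, D_y = 69.21 kN

Resultant of the distributed load: 40.45 × 0.8 = 32.36 kN at 0.7 m from C.
ΣM about C: D_y·2.2 − 60·0.9 − (40.45·0.8)·0.7 − 15.6 − 30·2 = 0 → D_y = 152.252/2.2 = 69.2055 ≈ 69.21 kN.
ΣF_y = 0: C_y + 69.2055 − 60 − 40.45·0.8 − 30 = 0 → C_y = 53.15 kN.
ΣF_x = 0: no horizontal applied forces, so C_x = 0.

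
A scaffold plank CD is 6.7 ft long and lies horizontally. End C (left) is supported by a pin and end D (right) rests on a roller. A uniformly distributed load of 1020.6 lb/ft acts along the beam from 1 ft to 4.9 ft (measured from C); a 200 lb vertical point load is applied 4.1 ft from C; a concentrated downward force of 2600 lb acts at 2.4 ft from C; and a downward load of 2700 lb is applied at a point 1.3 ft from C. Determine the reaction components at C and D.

Resultant of the distributed load: 1020.6 × 3.9 = 3980.34 lb at 2.95 ft from C.
Taking moments about C: D_y·6.7 − (1020.6·3.9)·2.95 − 200·4.1 − 2600·2.4 − 2700·1.3 = 0 → D_y = 22312.003/6.7 = 3330.15 ≈ 3330 lb.
ΣF_y = 0: C_y + 3330.15 − 1020.6·3.9 − 200 − 2600 − 2700 = 0 → C_y = 6150 lb.
ΣF_x = 0: no horizontal applied forces, so C_x = 0.

C_x = 0, C_y = 6150 lb, D_y = 3330 lb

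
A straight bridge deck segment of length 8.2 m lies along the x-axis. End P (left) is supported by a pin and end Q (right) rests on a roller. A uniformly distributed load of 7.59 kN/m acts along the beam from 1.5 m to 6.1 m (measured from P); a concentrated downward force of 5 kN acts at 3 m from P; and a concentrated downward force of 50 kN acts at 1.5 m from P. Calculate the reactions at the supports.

Resultant of the distributed load: 7.59 × 4.6 = 34.914 kN at 3.8 m from P.
Taking moments about P: Q_y·8.2 − (7.59·4.6)·3.8 − 5·3 − 50·1.5 = 0 → Q_y = 222.6732/8.2 = 27.1553 ≈ 27.16 kN.
ΣF_y = 0: P_y + 27.1553 − 7.59·4.6 − 5 − 50 = 0 → P_y = 62.76 kN.
ΣF_x = 0: no horizontal applied forces, so P_x = 0.

P_x = 0, P_y = 62.76 kN, Q_y = 27.16 kN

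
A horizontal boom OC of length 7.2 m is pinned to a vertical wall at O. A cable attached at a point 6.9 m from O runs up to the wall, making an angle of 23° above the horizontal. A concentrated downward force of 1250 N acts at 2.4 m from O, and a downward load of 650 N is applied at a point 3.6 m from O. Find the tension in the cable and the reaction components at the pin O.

T = 1981 N, O_x = 1823 N, O_y = 1126 N

ΣM about O: T·sin23°·6.9 − 1250·2.4 − 650·3.6 = 0 → T = 5340/(6.9·0.390731) = 1980.68 ≈ 1981 N.
ΣF_x = 0: O_x − T·cos23° = 0 → O_x = 1980.68 × 0.920505 = 1823 N.
ΣF_y = 0: O_y + T·sin23° − 1250 − 650 = 0 → O_y = 1900 − 1980.68 × 0.390731 = 1126 N.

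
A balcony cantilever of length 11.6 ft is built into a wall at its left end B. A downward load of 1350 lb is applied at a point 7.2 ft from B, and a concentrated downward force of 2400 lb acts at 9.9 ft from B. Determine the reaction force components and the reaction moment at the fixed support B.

B_x = 0, B_y = 3750 lb, M_B = 33480 lb·ft

ΣF_x = 0: B_x = 0.
ΣF_y = 0: B_y − 1350 − 2400 = 0 → B_y = 3750 lb.
ΣM about B: M_B − 1350·7.2 − 2400·9.9 = 0 → M_B = 33480 lb·ft.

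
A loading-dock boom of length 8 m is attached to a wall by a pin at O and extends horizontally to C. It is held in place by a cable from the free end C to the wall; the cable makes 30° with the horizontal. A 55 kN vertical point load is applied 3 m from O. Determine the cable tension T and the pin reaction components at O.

ΣM about O: T·sin30°·8 − 55·3 = 0 → T = 165/(8·0.5) = 41.25 kN.
ΣF_x = 0: O_x − T·cos30° = 0 → O_x = 41.25 × 0.866025 = 35.72 kN.
ΣF_y = 0: O_y + T·sin30° − 55 = 0 → O_y = 55 − 41.25 × 0.5 = 34.38 kN.

T = 41.25 kN, O_x = 35.72 kN, O_y = 34.38 kN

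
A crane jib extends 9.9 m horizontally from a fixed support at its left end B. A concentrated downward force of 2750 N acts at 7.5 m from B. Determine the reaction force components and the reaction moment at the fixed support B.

B_x = 0, B_y = 2750 N, M_B = 20620 N·m

ΣF_x = 0: B_x = 0.
ΣF_y = 0: B_y − 2750 = 0 → B_y = 2750 N.
ΣM about B: M_B − 2750·7.5 = 0 → M_B = 20620 N·m.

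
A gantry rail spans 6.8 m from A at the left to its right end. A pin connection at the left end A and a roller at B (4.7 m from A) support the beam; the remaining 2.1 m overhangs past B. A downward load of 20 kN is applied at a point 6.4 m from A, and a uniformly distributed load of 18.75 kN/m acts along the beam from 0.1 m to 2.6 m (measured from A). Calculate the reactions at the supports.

A_x = 0, A_y = 26.18 kN, B_y = 40.70 kN

Resultant of the distributed load: 18.75 × 2.5 = 46.875 kN at 1.35 m from A.
ΣM about A: B_y·4.7 − 20·6.4 − (18.75·2.5)·1.35 = 0 → B_y = 191.28125/4.7 = 40.6981 ≈ 40.70 kN.
ΣF_y = 0: A_y + 40.6981 − 20 − 18.75·2.5 = 0 → A_y = 26.18 kN.
ΣF_x = 0: no horizontal applied forces, so A_x = 0.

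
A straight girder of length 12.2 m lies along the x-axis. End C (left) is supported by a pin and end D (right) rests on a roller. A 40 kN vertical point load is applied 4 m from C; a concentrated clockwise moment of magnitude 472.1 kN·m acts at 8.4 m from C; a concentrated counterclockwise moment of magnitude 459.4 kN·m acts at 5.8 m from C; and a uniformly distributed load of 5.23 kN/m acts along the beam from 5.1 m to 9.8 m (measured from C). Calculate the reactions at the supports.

C_x = 0, C_y = 35.41 kN, D_y = 29.17 kN

Resultant of the distributed load: 5.23 × 4.7 = 24.581 kN at 7.45 m from C.
Moments about C: D_y·12.2 − 40·4 − 472.1 + 459.4 − (5.23·4.7)·7.45 = 0 → D_y = 355.82845/12.2 = 29.1663 ≈ 29.17 kN.
ΣF_y = 0: C_y + 29.1663 − 40 − 5.23·4.7 = 0 → C_y = 35.41 kN.
ΣF_x = 0: no horizontal applied forces, so C_x = 0.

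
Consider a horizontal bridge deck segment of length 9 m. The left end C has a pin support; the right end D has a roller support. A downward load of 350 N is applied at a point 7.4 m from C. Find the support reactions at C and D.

C_x = 0, C_y = 62.22 N, D_y = 287.8 N

Moments about C: D_y·9 − 350·7.4 = 0 → D_y = 2590/9 = 287.778 ≈ 287.8 N.
ΣF_y = 0: C_y + 287.778 − 350 = 0 → C_y = 62.22 N.
ΣF_x = 0: no horizontal applied forces, so C_x = 0.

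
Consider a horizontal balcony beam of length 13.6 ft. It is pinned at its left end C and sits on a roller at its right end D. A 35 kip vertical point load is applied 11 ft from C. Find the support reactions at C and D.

C_x = 0, C_y = 6.691 kip, D_y = 28.31 kip

Moments about C: D_y·13.6 − 35·11 = 0 → D_y = 385/13.6 = 28.3088 ≈ 28.31 kip.
ΣF_y = 0: C_y + 28.3088 − 35 = 0 → C_y = 6.691 kip.
ΣF_x = 0: no horizontal applied forces, so C_x = 0.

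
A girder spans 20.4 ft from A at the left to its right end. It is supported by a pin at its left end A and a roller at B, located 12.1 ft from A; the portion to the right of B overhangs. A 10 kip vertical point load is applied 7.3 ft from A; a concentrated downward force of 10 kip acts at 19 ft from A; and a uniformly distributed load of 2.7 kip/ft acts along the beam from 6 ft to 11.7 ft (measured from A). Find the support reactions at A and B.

A_x = 0, A_y = 2.398 kip, B_y = 32.99 kip

Resultant of the distributed load: 2.7 × 5.7 = 15.39 kip at 8.85 ft from A.
Moments about A: B_y·12.1 − 10·7.3 − 10·19 − (2.7·5.7)·8.85 = 0 → B_y = 399.2015/12.1 = 32.9919 ≈ 32.99 kip.
ΣF_y = 0: A_y + 32.9919 − 10 − 10 − 2.7·5.7 = 0 → A_y = 2.398 kip.
ΣF_x = 0: no horizontal applied forces, so A_x = 0.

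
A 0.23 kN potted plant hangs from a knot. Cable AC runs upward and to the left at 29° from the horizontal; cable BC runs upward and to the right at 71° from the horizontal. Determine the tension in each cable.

T_AC = 0.07604 kN, T_BC = 0.2043 kN

ΣF_x = 0: −T_AC·cos29° + T_BC·cos71° = 0 → T_BC = 2.68644·T_AC.
ΣF_y = 0: T_AC·sin29° + T_BC·sin71° = 0.23.
Substitute: T_AC·(0.48481 + 2.68644·0.945519) = 0.23 → T_AC = 0.0760358 ≈ 0.07604 kN.
Then T_BC = 2.68644 × 0.0760358 = 0.2043 kN.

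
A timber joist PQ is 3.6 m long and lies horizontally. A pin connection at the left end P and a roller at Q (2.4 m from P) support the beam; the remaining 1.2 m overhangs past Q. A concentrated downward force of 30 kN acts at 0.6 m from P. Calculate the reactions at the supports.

ΣM about P: Q_y·2.4 − 30·0.6 = 0 → Q_y = 18/2.4 = 7.500 kN.
ΣF_y = 0: P_y + 7.5 − 30 = 0 → P_y = 22.50 kN.
ΣF_x = 0: no horizontal applied forces, so P_x = 0.

P_x = 0, P_y = 22.50 kN, Q_y = 7.500 kN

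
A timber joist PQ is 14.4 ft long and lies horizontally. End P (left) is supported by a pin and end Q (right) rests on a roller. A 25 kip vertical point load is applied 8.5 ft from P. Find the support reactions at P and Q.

Moments about P: Q_y·14.4 − 25·8.5 = 0 → Q_y = 212.5/14.4 = 14.7569 ≈ 14.76 kip.
ΣF_y = 0: P_y + 14.7569 − 25 = 0 → P_y = 10.24 kip.
ΣF_x = 0: no horizontal applied forces, so P_x = 0.

P_x = 0, P_y = 10.24 kip, Q_y = 14.76 kip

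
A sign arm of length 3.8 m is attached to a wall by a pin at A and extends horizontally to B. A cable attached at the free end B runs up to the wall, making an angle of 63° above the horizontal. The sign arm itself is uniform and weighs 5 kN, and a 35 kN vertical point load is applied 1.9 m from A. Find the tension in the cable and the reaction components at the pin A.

T = 22.45 kN, A_x = 10.19 kN, A_y = 20.00 kN

ΣM about A: T·sin63°·3.8 − 5·1.9 − 35·1.9 = 0 → T = 76/(3.8·0.891007) = 22.4465 ≈ 22.45 kN.
ΣF_x = 0: A_x − T·cos63° = 0 → A_x = 22.4465 × 0.45399 = 10.19 kN.
ΣF_y = 0: A_y + T·sin63° − 5 − 35 = 0 → A_y = 40 − 22.4465 × 0.891007 = 20.00 kN.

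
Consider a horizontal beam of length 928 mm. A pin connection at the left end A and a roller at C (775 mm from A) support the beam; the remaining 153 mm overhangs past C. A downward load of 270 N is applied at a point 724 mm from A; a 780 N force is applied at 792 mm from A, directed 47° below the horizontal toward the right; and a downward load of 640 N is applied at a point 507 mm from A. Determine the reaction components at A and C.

A_x = -532.0 N, A_y = 226.6 N, C_y = 1254 N

Taking moments about A: C_y·775 − 270·724 − 780·sin47°·792 − 640·507 = 0 → C_y = 971761/775 = 1253.89 ≈ 1254 N.
ΣF_y = 0: A_y + 1253.89 − 270 − 780·sin47° − 640 = 0 → A_y = 226.6 N.
ΣF_x = 0: A_x + 780·cos47° = 0 → A_x = -532.0 N.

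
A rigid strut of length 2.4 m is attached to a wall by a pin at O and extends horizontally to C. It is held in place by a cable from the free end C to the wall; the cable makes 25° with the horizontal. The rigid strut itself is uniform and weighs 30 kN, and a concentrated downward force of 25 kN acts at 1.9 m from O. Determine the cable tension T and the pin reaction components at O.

T = 82.32 kN, O_x = 74.61 kN, O_y = 20.21 kN

ΣM about O: T·sin25°·2.4 − 30·1.2 − 25·1.9 = 0 → T = 83.5/(2.4·0.422618) = 82.3241 ≈ 82.32 kN.
ΣF_x = 0: O_x − T·cos25° = 0 → O_x = 82.3241 × 0.906308 = 74.61 kN.
ΣF_y = 0: O_y + T·sin25° − 30 − 25 = 0 → O_y = 55 − 82.3241 × 0.422618 = 20.21 kN.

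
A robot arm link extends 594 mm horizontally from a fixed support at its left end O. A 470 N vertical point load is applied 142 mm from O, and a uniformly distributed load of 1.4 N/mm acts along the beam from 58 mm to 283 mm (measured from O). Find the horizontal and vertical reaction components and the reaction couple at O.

Resultant of the distributed load: 1.4 × 225 = 315 N at 170.5 mm from O.
ΣF_x = 0: O_x = 0.
ΣF_y = 0: O_y − 470 − 1.4·225 = 0 → O_y = 785.0 N.
ΣM about O: M_O − 470·142 − (1.4·225)·170.5 = 0 → M_O = 120400 N·mm.

O_x = 0, O_y = 785.0 N, M_O = 120400 N·mm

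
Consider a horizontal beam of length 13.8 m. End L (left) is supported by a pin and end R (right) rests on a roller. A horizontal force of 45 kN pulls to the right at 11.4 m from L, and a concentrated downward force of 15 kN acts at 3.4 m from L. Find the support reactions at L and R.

Moments about L: R_y·13.8 − 15·3.4 = 0 → R_y = 51/13.8 = 3.69565 ≈ 3.696 kN.
ΣF_y = 0: L_y + 3.69565 − 15 = 0 → L_y = 11.30 kN.
ΣF_x = 0: L_x + 45 = 0 → L_x = -45.00 kN.

L_x = -45.00 kN, L_y = 11.30 kN, R_y = 3.696 kN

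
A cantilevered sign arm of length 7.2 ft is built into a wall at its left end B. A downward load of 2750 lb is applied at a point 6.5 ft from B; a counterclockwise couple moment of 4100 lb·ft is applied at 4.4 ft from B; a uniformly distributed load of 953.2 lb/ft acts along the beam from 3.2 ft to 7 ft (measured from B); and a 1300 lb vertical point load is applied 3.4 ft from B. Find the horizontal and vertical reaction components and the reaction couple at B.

B_x = 0, B_y = 7672 lb, M_B = 36670 lb·ft

Resultant of the distributed load: 953.2 × 3.8 = 3622.16 lb at 5.1 ft from B.
ΣF_x = 0: B_x = 0.
ΣF_y = 0: B_y − 2750 − 953.2·3.8 − 1300 = 0 → B_y = 7672 lb.
ΣM about B: M_B − 2750·6.5 + 4100 − (953.2·3.8)·5.1 − 1300·3.4 = 0 → M_B = 36670 lb·ft.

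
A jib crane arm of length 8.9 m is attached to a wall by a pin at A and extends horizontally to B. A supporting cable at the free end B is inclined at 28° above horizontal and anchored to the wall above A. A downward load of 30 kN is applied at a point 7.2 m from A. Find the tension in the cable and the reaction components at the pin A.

T = 51.70 kN, A_x = 45.64 kN, A_y = 5.730 kN

ΣM about A: T·sin28°·8.9 − 30·7.2 = 0 → T = 216/(8.9·0.469472) = 51.6957 ≈ 51.70 kN.
ΣF_x = 0: A_x − T·cos28° = 0 → A_x = 51.6957 × 0.882948 = 45.64 kN.
ΣF_y = 0: A_y + T·sin28° − 30 = 0 → A_y = 30 − 51.6957 × 0.469472 = 5.730 kN.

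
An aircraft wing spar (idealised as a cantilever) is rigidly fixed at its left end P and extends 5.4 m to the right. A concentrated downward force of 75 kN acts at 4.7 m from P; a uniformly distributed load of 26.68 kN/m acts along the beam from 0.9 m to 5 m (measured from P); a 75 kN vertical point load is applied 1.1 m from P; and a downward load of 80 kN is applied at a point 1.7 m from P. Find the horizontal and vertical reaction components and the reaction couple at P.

P_x = 0, P_y = 339.4 kN, M_P = 893.7 kN·m

Resultant of the distributed load: 26.68 × 4.1 = 109.388 kN at 2.95 m from P.
ΣF_x = 0: P_x = 0.
ΣF_y = 0: P_y − 75 − 26.68·4.1 − 75 − 80 = 0 → P_y = 339.4 kN.
ΣM about P: M_P − 75·4.7 − (26.68·4.1)·2.95 − 75·1.1 − 80·1.7 = 0 → M_P = 893.7 kN·m.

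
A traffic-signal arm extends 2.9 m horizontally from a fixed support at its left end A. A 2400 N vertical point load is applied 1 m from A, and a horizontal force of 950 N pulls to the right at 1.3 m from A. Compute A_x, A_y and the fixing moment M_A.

ΣF_x = 0: A_x + 950 = 0 → A_x = -950.0 N.
ΣF_y = 0: A_y − 2400 = 0 → A_y = 2400 N.
ΣM about A: M_A − 2400·1 = 0 → M_A = 2400 N·m.

A_x = -950.0 N, A_y = 2400 N, M_A = 2400 N·m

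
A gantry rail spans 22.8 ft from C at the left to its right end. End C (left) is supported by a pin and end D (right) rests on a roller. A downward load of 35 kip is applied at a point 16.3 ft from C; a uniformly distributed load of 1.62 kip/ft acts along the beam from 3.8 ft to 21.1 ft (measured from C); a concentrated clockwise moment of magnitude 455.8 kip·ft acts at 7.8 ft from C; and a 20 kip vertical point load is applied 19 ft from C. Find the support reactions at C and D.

C_x = 0, C_y = 6.043 kip, D_y = 76.98 kip

Resultant of the distributed load: 1.62 × 17.3 = 28.026 kip at 12.45 ft from C.
Taking moments about C: D_y·22.8 − 35·16.3 − (1.62·17.3)·12.45 − 455.8 − 20·19 = 0 → D_y = 1755.2237/22.8 = 76.9835 ≈ 76.98 kip.
ΣF_y = 0: C_y + 76.9835 − 35 − 1.62·17.3 − 20 = 0 → C_y = 6.043 kip.
ΣF_x = 0: no horizontal applied forces, so C_x = 0.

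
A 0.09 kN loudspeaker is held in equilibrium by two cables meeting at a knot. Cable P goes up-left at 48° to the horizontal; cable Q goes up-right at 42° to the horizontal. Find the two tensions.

ΣF_x = 0: −T_P·cos48° + T_Q·cos42° = 0 → T_Q = 0.900404·T_P.
ΣF_y = 0: T_P·sin48° + T_Q·sin42° = 0.09.
Substitute: T_P·(0.743145 + 0.900404·0.669131) = 0.09 → T_P = 0.066883 ≈ 0.06688 kN.
Then T_Q = 0.900404 × 0.066883 = 0.06022 kN.

T_P = 0.06688 kN, T_Q = 0.06022 kN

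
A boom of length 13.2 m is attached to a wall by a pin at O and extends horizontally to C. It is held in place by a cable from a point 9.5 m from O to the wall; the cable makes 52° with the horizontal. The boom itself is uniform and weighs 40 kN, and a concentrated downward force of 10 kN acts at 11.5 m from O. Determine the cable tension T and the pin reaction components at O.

ΣM about O: T·sin52°·9.5 − 40·6.6 − 10·11.5 = 0 → T = 379/(9.5·0.788011) = 50.6271 ≈ 50.63 kN.
ΣF_x = 0: O_x − T·cos52° = 0 → O_x = 50.6271 × 0.615661 = 31.17 kN.
ΣF_y = 0: O_y + T·sin52° − 40 − 10 = 0 → O_y = 50 − 50.6271 × 0.788011 = 10.11 kN.

T = 50.63 kN, O_x = 31.17 kN, O_y = 10.11 kN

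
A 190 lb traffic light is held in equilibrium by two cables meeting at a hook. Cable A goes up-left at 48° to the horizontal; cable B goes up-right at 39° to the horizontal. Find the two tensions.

T_A = 147.9 lb, T_B = 127.3 lb

ΣF_x = 0: −T_A·cos48° + T_B·cos39° = 0 → T_B = 0.86101·T_A.
ΣF_y = 0: T_A·sin48° + T_B·sin39° = 190.
Substitute: T_A·(0.743145 + 0.86101·0.62932) = 190 → T_A = 147.86 ≈ 147.9 lb.
Then T_B = 0.86101 × 147.86 = 127.3 lb.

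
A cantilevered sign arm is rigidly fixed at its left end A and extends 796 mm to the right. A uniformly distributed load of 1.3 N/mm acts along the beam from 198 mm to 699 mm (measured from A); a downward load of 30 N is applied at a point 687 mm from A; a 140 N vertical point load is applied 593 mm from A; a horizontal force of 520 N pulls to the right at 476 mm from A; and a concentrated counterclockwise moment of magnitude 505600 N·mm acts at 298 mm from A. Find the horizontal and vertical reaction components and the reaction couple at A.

Resultant of the distributed load: 1.3 × 501 = 651.3 N at 448.5 mm from A.
ΣF_x = 0: A_x + 520 = 0 → A_x = -520.0 N.
ΣF_y = 0: A_y − 1.3·501 − 30 − 140 = 0 → A_y = 821.3 N.
ΣM about A: M_A − (1.3·501)·448.5 − 30·687 − 140·593 + 505600 = 0 → M_A = -109900 N·mm.

A_x = -520.0 N, A_y = 821.3 N, M_A = -109900 N·mm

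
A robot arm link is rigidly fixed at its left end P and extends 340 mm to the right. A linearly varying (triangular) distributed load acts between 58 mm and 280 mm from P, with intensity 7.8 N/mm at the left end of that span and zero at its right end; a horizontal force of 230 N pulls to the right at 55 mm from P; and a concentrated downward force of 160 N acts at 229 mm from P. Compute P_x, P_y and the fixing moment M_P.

P_x = -230.0 N, P_y = 1026 N, M_P = 150900 N·mm

Resultant of the triangular load: ½ × 7.8 × 222 = 865.8 N, acting at 132 mm from P (one-third of the span from the peak).
ΣF_x = 0: P_x + 230 = 0 → P_x = -230.0 N.
ΣF_y = 0: P_y − ½·7.8·222 − 160 = 0 → P_y = 1026 N.
ΣM about P: M_P − (½·7.8·222)·132 − 160·229 = 0 → M_P = 150900 N·mm.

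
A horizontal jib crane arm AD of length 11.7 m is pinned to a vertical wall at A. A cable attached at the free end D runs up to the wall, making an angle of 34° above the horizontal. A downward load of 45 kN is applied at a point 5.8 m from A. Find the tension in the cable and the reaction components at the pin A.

T = 39.89 kN, A_x = 33.07 kN, A_y = 22.69 kN

ΣM about A: T·sin34°·11.7 − 45·5.8 = 0 → T = 261/(11.7·0.559193) = 39.8927 ≈ 39.89 kN.
ΣF_x = 0: A_x − T·cos34° = 0 → A_x = 39.8927 × 0.829038 = 33.07 kN.
ΣF_y = 0: A_y + T·sin34° − 45 = 0 → A_y = 45 − 39.8927 × 0.559193 = 22.69 kN.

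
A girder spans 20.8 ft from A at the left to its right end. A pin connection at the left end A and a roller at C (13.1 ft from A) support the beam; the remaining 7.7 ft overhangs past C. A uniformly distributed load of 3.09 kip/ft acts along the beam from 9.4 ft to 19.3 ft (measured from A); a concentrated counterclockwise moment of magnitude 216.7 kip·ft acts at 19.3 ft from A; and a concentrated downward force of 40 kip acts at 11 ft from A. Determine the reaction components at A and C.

Resultant of the distributed load: 3.09 × 9.9 = 30.591 kip at 14.35 ft from A.
Moments about A: C_y·13.1 − (3.09·9.9)·14.35 + 216.7 − 40·11 = 0 → C_y = 662.28085/13.1 = 50.5558 ≈ 50.56 kip.
ΣF_y = 0: A_y + 50.5558 − 3.09·9.9 − 40 = 0 → A_y = 20.04 kip.
ΣF_x = 0: no horizontal applied forces, so A_x = 0.

A_x = 0, A_y = 20.04 kip, C_y = 50.56 kip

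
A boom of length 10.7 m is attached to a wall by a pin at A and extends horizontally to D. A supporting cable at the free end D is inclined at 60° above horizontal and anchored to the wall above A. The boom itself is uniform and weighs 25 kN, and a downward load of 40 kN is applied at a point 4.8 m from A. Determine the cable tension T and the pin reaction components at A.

T = 35.15 kN, A_x = 17.58 kN, A_y = 34.56 kN

ΣM about A: T·sin60°·10.7 − 25·5.35 − 40·4.8 = 0 → T = 325.75/(10.7·0.866025) = 35.1536 ≈ 35.15 kN.
ΣF_x = 0: A_x − T·cos60° = 0 → A_x = 35.1536 × 0.5 = 17.58 kN.
ΣF_y = 0: A_y + T·sin60° − 25 − 40 = 0 → A_y = 65 − 35.1536 × 0.866025 = 34.56 kN.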